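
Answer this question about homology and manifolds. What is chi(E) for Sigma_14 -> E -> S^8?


chi(S^8) = 2 (n even), chi(Sigma_14) = 2 - 2*14 = -26.
chi(E) = 2 * (-26) = -52

-52


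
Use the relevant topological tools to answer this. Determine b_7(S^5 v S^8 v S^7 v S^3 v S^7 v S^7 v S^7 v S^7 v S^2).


For a wedge of spheres, H_k (k>0) is free on one generator per sphere of dimension k.
Spheres of dimension 7: count = 5.
b_7 = 5

5


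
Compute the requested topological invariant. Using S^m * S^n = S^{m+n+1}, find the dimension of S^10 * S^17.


Join of spheres: S^m * S^n = S^{m+n+1}.
dim = 10 + 17 + 1 = 28

28


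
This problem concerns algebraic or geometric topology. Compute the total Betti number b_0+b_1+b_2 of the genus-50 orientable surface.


For Sigma_50: b_0 = 1, b_1 = 2g = 100, b_2 = 1.
Total = 1 + 100 + 1 = 102

102


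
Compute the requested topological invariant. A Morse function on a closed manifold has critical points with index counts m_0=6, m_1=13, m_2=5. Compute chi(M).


Morse theory: chi(M) = sum_k (-1)^k m_k where m_k = #(index-k critical points).
= (6) + (-13) + (5) = -2

-2


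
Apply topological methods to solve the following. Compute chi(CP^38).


CP^38 has one cell in each even dimension 0, 2, ..., 2*38 (38+1 cells total).
All cells are even-dimensional, so chi = number of cells.
chi = 38 + 1 = 39

39


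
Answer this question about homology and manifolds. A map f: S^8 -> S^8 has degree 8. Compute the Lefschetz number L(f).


On S^8: L(f) = tr(f_0*) + (-1)^8 tr(f_8*) = 1 + (-1)^8 * deg(f).
L(f) = 1 + (-1)^8 * 8 = 1 + 8 = 9

9


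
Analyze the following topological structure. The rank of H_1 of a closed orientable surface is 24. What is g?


For a closed orientable surface: b_1 = 2g.
24 = 2g
g = 24 / 2 = 12

12


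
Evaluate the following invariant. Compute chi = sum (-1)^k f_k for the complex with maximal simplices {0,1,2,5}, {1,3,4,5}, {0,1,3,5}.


Enumerate all faces; f-vector: f_0=6, f_1=12, f_2=10, f_3=3.
chi = sum (-1)^k f_k = 1

1


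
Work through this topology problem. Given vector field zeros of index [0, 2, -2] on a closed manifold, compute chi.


Poincare-Hopf: chi(M) = sum of indices of zeros.
chi = (0) + (2) + (-2) = 0

0


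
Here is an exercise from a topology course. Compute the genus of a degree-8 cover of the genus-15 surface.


For an n-sheeted cover: chi(E) = n * chi(B).
chi(Sigma_15) = 2 - 2*15 = -28.
chi(E) = 8 * (-28) = -224.
genus(E) = (2 - chi(E))/2 = (2 - (-224))/2 = 226/2 = 113

113


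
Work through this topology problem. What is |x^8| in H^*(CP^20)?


|x| = 2 in H^*(CP^n).
|x^8| = 8 * |x| = 8 * 2 = 16

16


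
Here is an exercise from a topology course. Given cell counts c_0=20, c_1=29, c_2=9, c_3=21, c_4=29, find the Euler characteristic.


chi = sum_k (-1)^k c_k.
= (-1)^0*20 + (-1)^1*29 + (-1)^2*9 + (-1)^3*21 + (-1)^4*29
= (20) + (-29) + (9) + (-21) + (29)
= 8

8


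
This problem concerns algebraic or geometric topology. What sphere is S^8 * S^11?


Join of spheres: S^m * S^n = S^{m+n+1}.
dim = 8 + 11 + 1 = 20

20


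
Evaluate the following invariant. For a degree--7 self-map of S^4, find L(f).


On S^4: L(f) = tr(f_0*) + (-1)^4 tr(f_4*) = 1 + (-1)^4 * deg(f).
L(f) = 1 + (-1)^4 * -7 = 1 + -7 = -6

-6


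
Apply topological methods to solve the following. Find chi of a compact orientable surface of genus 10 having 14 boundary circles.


For a compact orientable surface with genus g and b boundary components: chi = 2 - 2g - b.
chi = 2 - 2*10 - 14 = 2 - 20 - 14 = -32

-32


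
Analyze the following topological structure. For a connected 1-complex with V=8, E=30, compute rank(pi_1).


For a connected graph: rank(pi_1) = b_1 = E - V + 1 = 1 - chi.
chi = V - E = 8 - 30 = -22.
rank = 1 - (-22) = 30 - 8 + 1 = 23

23


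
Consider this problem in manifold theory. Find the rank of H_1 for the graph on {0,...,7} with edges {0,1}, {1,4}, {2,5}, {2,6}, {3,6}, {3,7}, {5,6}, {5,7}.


b_1 = E - V + (number of components).
E = 8, V = 8, components = 2.
b_1 = 8 - 8 + 2 = 2

2


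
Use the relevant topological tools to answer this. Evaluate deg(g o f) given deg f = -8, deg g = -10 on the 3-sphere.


Degree is multiplicative under composition: deg(g o f) = deg(g) * deg(f).
= -10 * -8 = 80

80


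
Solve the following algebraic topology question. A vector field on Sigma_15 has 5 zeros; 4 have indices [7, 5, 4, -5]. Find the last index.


Poincare-Hopf: sum of indices = chi(M).
chi(Sigma_15) = 2 - 2*15 = -28.
Sum of known indices = 11.
x = chi - (sum known) = -28 - (11) = -39

-39


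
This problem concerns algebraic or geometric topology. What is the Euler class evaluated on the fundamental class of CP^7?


For any closed oriented manifold, <e(TM),[M]> = chi(M).
chi(CP^7) = 7+1 = 8

8


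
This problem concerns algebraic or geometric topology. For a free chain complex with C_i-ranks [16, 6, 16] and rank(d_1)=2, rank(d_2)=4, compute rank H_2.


rank H_k = rank(ker d_k) - rank(im d_{k+1}).
rank(ker d_2) = rank(C_2) - rank(d_2) = 16 - 4 = 12.
rank(im d_{2+1}) = 0.
rank H_2 = 12 - 0 = 12

12


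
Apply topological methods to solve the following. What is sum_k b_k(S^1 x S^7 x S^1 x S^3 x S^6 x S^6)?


Total Betti number is multiplicative under products.
Each S^d (d>=1) has total Betti number 2.
There are 6 sphere factors.
Total = 2^6 = 64

64


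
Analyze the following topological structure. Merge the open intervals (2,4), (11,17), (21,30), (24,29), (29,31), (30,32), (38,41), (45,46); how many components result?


Sort and merge overlapping open intervals.
Merged: (2,4), (11,17), (21,32), (38,41), (45,46).
Number of components = 5

5


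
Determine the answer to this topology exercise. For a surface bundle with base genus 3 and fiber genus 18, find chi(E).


For a fiber bundle F -> E -> B (with CW structure): chi(E) = chi(B) * chi(F).
chi(Sigma_3) = -4, chi(Sigma_18) = -34.
chi(E) = (-4) * (-34) = 136

136


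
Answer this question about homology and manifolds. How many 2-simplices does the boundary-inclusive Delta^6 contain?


Delta^6 has 6+1 vertices. A 2-face is a choice of 2+1 vertices.
f_2 = C(6+1, 2+1) = C(7,3) = 35

35


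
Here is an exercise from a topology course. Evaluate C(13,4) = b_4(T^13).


By the Kunneth formula, b_k(T^n) = C(n,k).
b_4(T^13) = C(13,4).
C(13,4) = 13!/(4!*9!) = 715

715


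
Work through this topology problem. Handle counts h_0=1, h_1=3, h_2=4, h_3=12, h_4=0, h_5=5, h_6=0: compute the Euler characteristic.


Handles of index k contribute (-1)^k to chi (same as CW cells).
chi = (1) + (-3) + (4) + (-12) + (0) + (-5) + (0) = -15

-15


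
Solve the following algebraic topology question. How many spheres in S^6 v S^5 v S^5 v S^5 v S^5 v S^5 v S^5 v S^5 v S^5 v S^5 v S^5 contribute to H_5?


For a wedge of spheres, H_k (k>0) is free on one generator per sphere of dimension k.
Spheres of dimension 5: count = 10.
b_5 = 10

10


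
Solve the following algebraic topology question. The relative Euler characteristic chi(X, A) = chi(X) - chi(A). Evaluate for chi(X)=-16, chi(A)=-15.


Relative Euler characteristic: chi(X, A) = chi(X) - chi(A).
= -16 - (-15) = -1

-1


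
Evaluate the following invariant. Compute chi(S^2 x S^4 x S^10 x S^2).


chi is multiplicative: chi(X x Y) = chi(X) chi(Y).
Each even-dim sphere has chi = 2. There are 4 factors.
chi = 2^4 = 16

16


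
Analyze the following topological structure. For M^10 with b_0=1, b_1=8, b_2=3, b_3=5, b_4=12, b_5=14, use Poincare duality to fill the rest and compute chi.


By Poincare duality b_k = b_{10-k}, so full Betti numbers: b_0=1, b_1=8, b_2=3, b_3=5, b_4=12, b_5=14, b_6=12, b_7=5, b_8=3, b_9=8, b_10=1.
chi = sum (-1)^k b_k = -8

-8


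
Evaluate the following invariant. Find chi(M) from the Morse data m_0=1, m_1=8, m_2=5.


Morse theory: chi(M) = sum_k (-1)^k m_k where m_k = #(index-k critical points).
= (1) + (-8) + (5) = -2

-2


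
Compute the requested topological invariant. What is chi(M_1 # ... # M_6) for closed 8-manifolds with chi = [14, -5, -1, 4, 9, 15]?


For n-manifolds: chi(A#B) = chi(A) + chi(B) - chi(S^8).
chi(S^8) = 1 + (-1)^8 = 2.
chi(#) = (sum chi_i) - (6-1)*chi(S^8) = 36 - 5*2 = 26

26


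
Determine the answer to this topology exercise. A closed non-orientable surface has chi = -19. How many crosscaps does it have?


chi = 2 - k for closed non-orientable surfaces with k crosscaps.
-19 = 2 - k
k = 2 - (-19) = 21

21


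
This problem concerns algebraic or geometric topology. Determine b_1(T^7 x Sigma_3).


pi_1(A x B) = pi_1(A) x pi_1(B); rank of abelianization = b_1.
b_1(T^7) = 7, b_1(Sigma_3) = 2*3 = 6.
b_1(product) = 7 + 6 = 13

13


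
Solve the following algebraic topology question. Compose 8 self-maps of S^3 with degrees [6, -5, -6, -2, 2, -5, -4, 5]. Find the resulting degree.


Degree is multiplicative: deg(composition) = product of degrees.
= (6) * (-5) * (-6) * (-2) * (2) * (-5) * (-4) * (5) = -72000

-72000


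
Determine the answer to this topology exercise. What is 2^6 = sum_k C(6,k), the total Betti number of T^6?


b_k(T^6) = C(6,k), so the sum over k is sum_k C(6,k) = 2^6.
Total = 2^6 = 64

64


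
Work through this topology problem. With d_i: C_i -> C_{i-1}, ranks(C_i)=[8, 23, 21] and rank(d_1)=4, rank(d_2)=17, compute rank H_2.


rank H_k = rank(ker d_k) - rank(im d_{k+1}).
rank(ker d_2) = rank(C_2) - rank(d_2) = 21 - 17 = 4.
rank(im d_{2+1}) = 0.
rank H_2 = 4 - 0 = 4

4


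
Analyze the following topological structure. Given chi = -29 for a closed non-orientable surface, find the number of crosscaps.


chi = 2 - k for closed non-orientable surfaces with k crosscaps.
-29 = 2 - k
k = 2 - (-29) = 31

31


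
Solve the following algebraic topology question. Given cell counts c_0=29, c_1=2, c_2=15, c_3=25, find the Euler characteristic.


chi = sum_k (-1)^k c_k.
= (-1)^0*29 + (-1)^1*2 + (-1)^2*15 + (-1)^3*25
= (29) + (-2) + (15) + (-25)
= 17

17


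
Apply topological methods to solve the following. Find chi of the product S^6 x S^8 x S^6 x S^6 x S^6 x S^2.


chi is multiplicative: chi(X x Y) = chi(X) chi(Y).
Each even-dim sphere has chi = 2. There are 6 factors.
chi = 2^6 = 64

64


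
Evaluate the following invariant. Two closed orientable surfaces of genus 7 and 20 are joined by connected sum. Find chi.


chi(Sigma_7) = 2 - 2*7 = -12
chi(Sigma_20) = 2 - 2*20 = -38
For surfaces: chi(A#B) = chi(A) + chi(B) - 2.
chi = -12 + -38 - 2 = -52

-52


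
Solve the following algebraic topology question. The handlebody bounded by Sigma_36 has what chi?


A genus-g handlebody deformation retracts to a wedge of g circles.
chi(vee_g S^1) = 1 - g.
chi(H_36) = 1 - 36 = -35

-35


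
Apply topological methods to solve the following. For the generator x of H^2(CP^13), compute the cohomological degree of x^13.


|x| = 2 in H^*(CP^n).
|x^13| = 13 * |x| = 13 * 2 = 26

26


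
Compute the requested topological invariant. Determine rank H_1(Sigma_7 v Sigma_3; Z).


For a wedge: H_1(A v B) = H_1(A) + H_1(B).
b_1(Sigma_7) = 14, b_1(Sigma_3) = 6.
b_1 = 14 + 6 = 20

20


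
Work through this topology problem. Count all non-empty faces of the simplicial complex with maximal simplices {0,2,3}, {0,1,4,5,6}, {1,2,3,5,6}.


Each maximal simplex on m vertices has 2^m - 1 nonempty faces.
Take the union (dedupe shared faces).
Total distinct faces = 58

58


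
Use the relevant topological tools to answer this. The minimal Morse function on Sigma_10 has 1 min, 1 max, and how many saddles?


A perfect Morse function has m_k = b_k.
For Sigma_10: b_0=1, b_1=2g=20, b_2=1.
Saddles m_1 = 2g = 20

20


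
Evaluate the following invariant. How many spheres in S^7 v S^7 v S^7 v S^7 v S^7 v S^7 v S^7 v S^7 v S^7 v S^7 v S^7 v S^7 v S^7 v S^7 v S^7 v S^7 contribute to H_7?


For a wedge of spheres, H_k (k>0) is free on one generator per sphere of dimension k.
Spheres of dimension 7: count = 16.
b_7 = 16

16


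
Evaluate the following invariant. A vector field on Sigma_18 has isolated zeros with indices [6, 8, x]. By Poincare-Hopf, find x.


Poincare-Hopf: sum of indices = chi(M).
chi(Sigma_18) = 2 - 2*18 = -34.
Sum of known indices = 14.
x = chi - (sum known) = -34 - (14) = -48

-48


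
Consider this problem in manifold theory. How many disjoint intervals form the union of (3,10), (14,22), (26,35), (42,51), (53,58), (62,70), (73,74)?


Sort and merge overlapping open intervals.
Merged: (3,10), (14,22), (26,35), (42,51), (53,58), (62,70), (73,74).
Number of components = 7

7


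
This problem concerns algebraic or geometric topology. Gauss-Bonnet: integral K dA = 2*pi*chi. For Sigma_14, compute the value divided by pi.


Gauss-Bonnet: integral K dA = 2*pi*chi(M).
chi(Sigma_14) = 2 - 2*14 = -26.
(integral K dA)/pi = 2*chi = 2*(-26) = -52

-52


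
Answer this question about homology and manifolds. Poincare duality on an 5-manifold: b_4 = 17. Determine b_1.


Poincare duality for closed orientable n-manifolds: b_k = b_{n-k}.
Here n = 5, so b_1 = b_4 = 17

17


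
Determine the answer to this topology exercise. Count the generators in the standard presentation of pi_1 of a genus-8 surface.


Standard presentation: pi_1(Sigma_g) = <a_1,b_1,...,a_g,b_g | [a_1,b_1]...[a_g,b_g] = 1>.
Number of generators = 2g = 2*8 = 16

16


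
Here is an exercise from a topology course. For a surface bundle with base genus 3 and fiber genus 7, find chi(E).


For a fiber bundle F -> E -> B (with CW structure): chi(E) = chi(B) * chi(F).
chi(Sigma_3) = -4, chi(Sigma_7) = -12.
chi(E) = (-4) * (-12) = 48

48


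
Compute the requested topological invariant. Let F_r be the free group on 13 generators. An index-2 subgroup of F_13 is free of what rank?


Nielsen-Schreier: an index-n subgroup of F_r is free of rank 1 + n(r-1).
Equivalently: chi(cover) = n*chi(base); chi(vee_r S^1) = 1 - 13 = -12.
chi(E) = 2*(-12) = -24; rank = 1 - chi(E) = 1 - (-24) = 25.
rank = 1 + 2*(13-1) = 1 + 24 = 25

25


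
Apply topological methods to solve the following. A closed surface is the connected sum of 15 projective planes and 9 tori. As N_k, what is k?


Since a >= 1, the sum is non-orientable; each T^2 can be replaced by RP^2 # RP^2 (since T^2#RP^2 = 3RP^2).
Total crosscaps k = 15 + 2*9 = 33.
Check via chi: chi = 15*1 + 9*0 - (15+9-1)*2 = -31 = 2 - k = -31. Consistent.

33


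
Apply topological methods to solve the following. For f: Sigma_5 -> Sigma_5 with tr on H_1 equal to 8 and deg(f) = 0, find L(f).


L(f) = tr(f_0*) - tr(f_1*) + tr(f_2*).
= 1 - (8) + (0)
= -7

-7


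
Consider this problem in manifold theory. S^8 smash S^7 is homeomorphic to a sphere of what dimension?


S^m ^ S^n = S^{m+n}.
k = 8 + 7 = 15

15


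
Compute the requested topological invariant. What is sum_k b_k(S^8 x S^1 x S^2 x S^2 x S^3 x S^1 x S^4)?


Total Betti number is multiplicative under products.
Each S^d (d>=1) has total Betti number 2.
There are 7 sphere factors.
Total = 2^7 = 128

128


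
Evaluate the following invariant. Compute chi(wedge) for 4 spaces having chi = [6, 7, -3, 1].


chi(A v B) = chi(A) + chi(B) - 1 (one point identified).
For 4 spaces: chi = (sum chi_i) - (4 - 1).
sum = 11; chi = 11 - 3 = 8

8


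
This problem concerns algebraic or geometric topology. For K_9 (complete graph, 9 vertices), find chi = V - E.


K_9: V = 9, E = C(9,2) = 36.
chi = V - E = 9 - 36 = -27

-27


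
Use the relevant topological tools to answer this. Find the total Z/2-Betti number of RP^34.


H^k(RP^34; Z/2) = Z/2 for each 0 <= k <= 34.
Total dimension = 34 + 1 = 35

35


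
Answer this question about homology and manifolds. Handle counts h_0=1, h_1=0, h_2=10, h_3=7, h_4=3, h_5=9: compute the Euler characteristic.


Handles of index k contribute (-1)^k to chi (same as CW cells).
chi = (1) + (0) + (10) + (-7) + (3) + (-9) = -2

-2


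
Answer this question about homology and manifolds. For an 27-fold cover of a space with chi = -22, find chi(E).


For a finite covering: chi(E) = (number of sheets) * chi(B).
chi(E) = 27 * (-22) = -594

-594


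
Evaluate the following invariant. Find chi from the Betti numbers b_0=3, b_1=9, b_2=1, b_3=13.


chi = sum_k (-1)^k b_k.
= (3) + (-9) + (1) + (-13)
= -18

-18


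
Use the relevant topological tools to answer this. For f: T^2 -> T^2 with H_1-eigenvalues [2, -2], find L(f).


For a torus self-map: L(f) = det(I - A) where A acts on H_1.
L(f) = (1-2) * (1--2) = -1 * 3 = -3

-3


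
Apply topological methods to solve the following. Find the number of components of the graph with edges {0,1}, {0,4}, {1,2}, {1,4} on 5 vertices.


Run DFS/union-find over 5 vertices.
V = 5, E = 4.
Number of components = 2

2


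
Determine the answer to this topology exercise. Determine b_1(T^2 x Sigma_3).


pi_1(A x B) = pi_1(A) x pi_1(B); rank of abelianization = b_1.
b_1(T^2) = 2, b_1(Sigma_3) = 2*3 = 6.
b_1(product) = 2 + 6 = 8

8


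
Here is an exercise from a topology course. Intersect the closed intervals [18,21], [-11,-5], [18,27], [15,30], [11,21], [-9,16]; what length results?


Intersection = [max(a_i), min(b_i)] = [18, -5].
Since 18 > -5, the intersection is empty.
Length = 0

0


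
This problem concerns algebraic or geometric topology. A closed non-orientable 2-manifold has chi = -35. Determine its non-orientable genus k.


chi = 2 - k for closed non-orientable surfaces with k crosscaps.
-35 = 2 - k
k = 2 - (-35) = 37

37


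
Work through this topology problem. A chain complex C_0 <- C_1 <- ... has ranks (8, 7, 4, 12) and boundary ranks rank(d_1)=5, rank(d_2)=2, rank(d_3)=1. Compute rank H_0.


rank H_k = rank(ker d_k) - rank(im d_{k+1}).
rank(ker d_0) = rank(C_0) - rank(d_0) = 8 - 0 = 8.
rank(im d_{0+1}) = 5.
rank H_0 = 8 - 5 = 3

3


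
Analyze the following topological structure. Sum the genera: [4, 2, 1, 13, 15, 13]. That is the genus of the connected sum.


Genus is additive under connected sum of orientable surfaces.
g = 4 + 2 + 1 + 13 + 15 + 13 = 48

48


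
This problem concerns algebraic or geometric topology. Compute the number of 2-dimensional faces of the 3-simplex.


Delta^3 has 3+1 vertices. A 2-face is a choice of 2+1 vertices.
f_2 = C(3+1, 2+1) = C(4,3) = 4

4


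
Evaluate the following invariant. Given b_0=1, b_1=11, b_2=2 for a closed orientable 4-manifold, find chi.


By Poincare duality b_k = b_{4-k}, so full Betti numbers: b_0=1, b_1=11, b_2=2, b_3=11, b_4=1.
chi = sum (-1)^k b_k = -18

-18


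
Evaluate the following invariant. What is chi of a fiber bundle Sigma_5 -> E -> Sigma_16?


For a fiber bundle F -> E -> B (with CW structure): chi(E) = chi(B) * chi(F).
chi(Sigma_16) = -30, chi(Sigma_5) = -8.
chi(E) = (-30) * (-8) = 240

240


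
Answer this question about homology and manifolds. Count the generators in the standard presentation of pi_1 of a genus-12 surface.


Standard presentation: pi_1(Sigma_g) = <a_1,b_1,...,a_g,b_g | [a_1,b_1]...[a_g,b_g] = 1>.
Number of generators = 2g = 2*12 = 24

24


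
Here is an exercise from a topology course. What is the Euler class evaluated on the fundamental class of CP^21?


For any closed oriented manifold, <e(TM),[M]> = chi(M).
chi(CP^21) = 21+1 = 22

22


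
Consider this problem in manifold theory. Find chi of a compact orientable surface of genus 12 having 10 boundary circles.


For a compact orientable surface with genus g and b boundary components: chi = 2 - 2g - b.
chi = 2 - 2*12 - 10 = 2 - 24 - 10 = -32

-32


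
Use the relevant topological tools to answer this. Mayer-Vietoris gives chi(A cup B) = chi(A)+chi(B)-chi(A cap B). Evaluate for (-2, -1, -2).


chi(A cup B) = chi(A) + chi(B) - chi(A cap B)
= -2 + (-1) - (-2)
= -1

-1


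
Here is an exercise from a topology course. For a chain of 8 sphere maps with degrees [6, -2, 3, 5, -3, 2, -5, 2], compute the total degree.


Degree is multiplicative: deg(composition) = product of degrees.
= (6) * (-2) * (3) * (5) * (-3) * (2) * (-5) * (2) = -10800

-10800


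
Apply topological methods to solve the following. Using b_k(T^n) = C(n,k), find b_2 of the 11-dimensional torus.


By the Kunneth formula, b_k(T^n) = C(n,k).
b_2(T^11) = C(11,2).
C(11,2) = 11!/(2!*9!) = 55

55


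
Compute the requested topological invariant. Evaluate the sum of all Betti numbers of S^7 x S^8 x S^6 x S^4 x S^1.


Total Betti number is multiplicative under products.
Each S^d (d>=1) has total Betti number 2.
There are 5 sphere factors.
Total = 2^5 = 32

32


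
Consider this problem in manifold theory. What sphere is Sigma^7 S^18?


Each suspension raises dimension by 1: Sigma S^n = S^{n+1}.
Sigma^7 S^18 = S^{18+7} = S^25

25


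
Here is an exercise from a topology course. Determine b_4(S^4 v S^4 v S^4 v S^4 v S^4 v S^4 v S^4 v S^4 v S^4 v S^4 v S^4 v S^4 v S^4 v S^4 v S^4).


For a wedge of spheres, H_k (k>0) is free on one generator per sphere of dimension k.
Spheres of dimension 4: count = 15.
b_4 = 15

15


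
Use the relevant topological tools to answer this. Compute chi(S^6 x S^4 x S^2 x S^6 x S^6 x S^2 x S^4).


chi is multiplicative: chi(X x Y) = chi(X) chi(Y).
Each even-dim sphere has chi = 2. There are 7 factors.
chi = 2^7 = 128

128


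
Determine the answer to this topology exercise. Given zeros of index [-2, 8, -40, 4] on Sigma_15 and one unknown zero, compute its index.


Poincare-Hopf: sum of indices = chi(M).
chi(Sigma_15) = 2 - 2*15 = -28.
Sum of known indices = -30.
x = chi - (sum known) = -28 - (-30) = 2

2


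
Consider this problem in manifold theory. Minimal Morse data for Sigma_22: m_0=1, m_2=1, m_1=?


A perfect Morse function has m_k = b_k.
For Sigma_22: b_0=1, b_1=2g=44, b_2=1.
Saddles m_1 = 2g = 44

44


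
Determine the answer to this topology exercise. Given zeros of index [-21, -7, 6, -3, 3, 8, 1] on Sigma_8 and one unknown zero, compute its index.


Poincare-Hopf: sum of indices = chi(M).
chi(Sigma_8) = 2 - 2*8 = -14.
Sum of known indices = -13.
x = chi - (sum known) = -14 - (-13) = -1

-1


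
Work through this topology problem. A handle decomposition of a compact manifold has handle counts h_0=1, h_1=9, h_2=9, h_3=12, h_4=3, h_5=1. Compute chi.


Handles of index k contribute (-1)^k to chi (same as CW cells).
chi = (1) + (-9) + (9) + (-12) + (3) + (-1) = -9

-9


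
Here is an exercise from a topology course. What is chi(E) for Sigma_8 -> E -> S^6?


chi(S^6) = 2 (n even), chi(Sigma_8) = 2 - 2*8 = -14.
chi(E) = 2 * (-14) = -28

-28


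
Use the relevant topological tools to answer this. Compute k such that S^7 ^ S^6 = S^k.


S^m ^ S^n = S^{m+n}.
k = 7 + 6 = 13

13


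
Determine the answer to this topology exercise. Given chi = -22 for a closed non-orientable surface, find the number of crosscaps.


chi = 2 - k for closed non-orientable surfaces with k crosscaps.
-22 = 2 - k
k = 2 - (-22) = 24

24


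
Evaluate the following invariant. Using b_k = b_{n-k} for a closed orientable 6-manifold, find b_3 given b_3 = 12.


Poincare duality for closed orientable n-manifolds: b_k = b_{n-k}.
Here n = 6, so b_3 = b_3 = 12

12


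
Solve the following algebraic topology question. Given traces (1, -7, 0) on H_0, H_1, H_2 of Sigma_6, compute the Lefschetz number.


L(f) = tr(f_0*) - tr(f_1*) + tr(f_2*).
= 1 - (-7) + (0)
= 8

8


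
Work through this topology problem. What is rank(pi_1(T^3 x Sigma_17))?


pi_1(A x B) = pi_1(A) x pi_1(B); rank of abelianization = b_1.
b_1(T^3) = 3, b_1(Sigma_17) = 2*17 = 34.
b_1(product) = 3 + 34 = 37

37


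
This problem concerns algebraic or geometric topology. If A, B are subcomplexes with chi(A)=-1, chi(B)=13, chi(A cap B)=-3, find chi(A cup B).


chi(A cup B) = chi(A) + chi(B) - chi(A cap B)
= -1 + (13) - (-3)
= 15

15


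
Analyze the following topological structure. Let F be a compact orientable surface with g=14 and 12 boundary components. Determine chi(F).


For a compact orientable surface with genus g and b boundary components: chi = 2 - 2g - b.
chi = 2 - 2*14 - 12 = 2 - 28 - 12 = -38

-38


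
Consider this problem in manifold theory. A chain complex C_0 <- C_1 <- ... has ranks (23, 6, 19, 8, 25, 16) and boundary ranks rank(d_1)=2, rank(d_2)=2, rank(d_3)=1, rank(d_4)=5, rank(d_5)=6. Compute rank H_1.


rank H_k = rank(ker d_k) - rank(im d_{k+1}).
rank(ker d_1) = rank(C_1) - rank(d_1) = 6 - 2 = 4.
rank(im d_{1+1}) = 2.
rank H_1 = 4 - 2 = 2

2


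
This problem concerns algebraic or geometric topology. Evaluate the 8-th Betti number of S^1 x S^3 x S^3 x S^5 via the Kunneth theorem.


Each S^d has Poincare polynomial 1 + t^d.
The product S^1 x S^3 x S^3 x S^5 has Poincare polynomial prod(1+t^d_i).
Expanding: b_0=1, b_1=1, b_3=2, b_4=2, b_5=1, b_6=2, b_7=1, b_8=2, b_9=2, b_11=1, b_12=1.
b_8 = 2

2


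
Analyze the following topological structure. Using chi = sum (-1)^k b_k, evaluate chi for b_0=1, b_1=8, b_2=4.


chi = sum_k (-1)^k b_k.
= (1) + (-8) + (4)
= -3

-3


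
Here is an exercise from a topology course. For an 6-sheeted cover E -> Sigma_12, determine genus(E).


For an n-sheeted cover: chi(E) = n * chi(B).
chi(Sigma_12) = 2 - 2*12 = -22.
chi(E) = 6 * (-22) = -132.
genus(E) = (2 - chi(E))/2 = (2 - (-132))/2 = 134/2 = 67

67


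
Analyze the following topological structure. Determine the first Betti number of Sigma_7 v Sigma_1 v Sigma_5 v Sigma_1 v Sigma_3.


For a wedge X v Y: reduced H_k(X v Y) = H_k(X) + H_k(Y).
Each Sigma_g contributes b_1 = 2g.
b_1 = 14 + 2 + 10 + 2 + 6 = 34

34


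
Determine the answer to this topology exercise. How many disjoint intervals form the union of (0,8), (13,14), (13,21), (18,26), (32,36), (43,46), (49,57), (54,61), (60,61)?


Sort and merge overlapping open intervals.
Merged: (0,8), (13,26), (32,36), (43,46), (49,61).
Number of components = 5

5


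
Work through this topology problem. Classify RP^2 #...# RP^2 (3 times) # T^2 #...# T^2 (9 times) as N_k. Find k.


Since a >= 1, the sum is non-orientable; each T^2 can be replaced by RP^2 # RP^2 (since T^2#RP^2 = 3RP^2).
Total crosscaps k = 3 + 2*9 = 21.
Check via chi: chi = 3*1 + 9*0 - (3+9-1)*2 = -19 = 2 - k = -19. Consistent.

21


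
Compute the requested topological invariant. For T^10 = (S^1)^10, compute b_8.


By the Kunneth formula, b_k(T^n) = C(n,k).
b_8(T^10) = C(10,8).
C(10,8) = 10!/(8!*2!) = 45

45


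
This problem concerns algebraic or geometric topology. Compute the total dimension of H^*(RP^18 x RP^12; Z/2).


dim H^*(RP^n; Z/2) = n+1 (one Z/2 in each degree 0..n).
Total Betti number is multiplicative.
Total = (18+1) * (12+1) = 19 * 13 = 247

247


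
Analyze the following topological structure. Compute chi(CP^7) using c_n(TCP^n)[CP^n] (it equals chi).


For any closed oriented manifold, <e(TM),[M]> = chi(M).
chi(CP^7) = 7+1 = 8

8


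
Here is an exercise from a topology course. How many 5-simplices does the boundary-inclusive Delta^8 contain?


Delta^8 has 8+1 vertices. A 5-face is a choice of 5+1 vertices.
f_5 = C(8+1, 5+1) = C(9,6) = 84

84


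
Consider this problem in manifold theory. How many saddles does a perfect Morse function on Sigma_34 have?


A perfect Morse function has m_k = b_k.
For Sigma_34: b_0=1, b_1=2g=68, b_2=1.
Saddles m_1 = 2g = 68

68


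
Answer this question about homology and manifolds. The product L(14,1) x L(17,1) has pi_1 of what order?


pi_1(X x Y) = pi_1(X) x pi_1(Y).
pi_1(L(14,1)) = Z/14, pi_1(L(17,1)) = Z/17.
|Z/14 x Z/17| = 14 * 17 = 238

238


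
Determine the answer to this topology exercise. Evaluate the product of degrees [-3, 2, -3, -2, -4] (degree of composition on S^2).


Degree is multiplicative: deg(composition) = product of degrees.
= (-3) * (2) * (-3) * (-2) * (-4) = 144

144


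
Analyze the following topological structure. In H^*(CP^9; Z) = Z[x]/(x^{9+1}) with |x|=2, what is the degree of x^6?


|x| = 2 in H^*(CP^n).
|x^6| = 6 * |x| = 6 * 2 = 12

12


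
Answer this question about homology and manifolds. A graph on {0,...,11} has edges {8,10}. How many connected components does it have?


Run DFS/union-find over 12 vertices.
V = 12, E = 1.
Number of components = 11

11


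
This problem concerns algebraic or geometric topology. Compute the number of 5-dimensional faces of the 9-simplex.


Delta^9 has 9+1 vertices. A 5-face is a choice of 5+1 vertices.
f_5 = C(9+1, 5+1) = C(10,6) = 210

210


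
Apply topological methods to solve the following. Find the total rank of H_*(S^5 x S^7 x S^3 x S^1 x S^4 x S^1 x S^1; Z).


Total Betti number is multiplicative under products.
Each S^d (d>=1) has total Betti number 2.
There are 7 sphere factors.
Total = 2^7 = 128

128


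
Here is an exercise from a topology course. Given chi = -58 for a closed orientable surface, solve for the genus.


chi = 2 - 2g for closed orientable surfaces.
-58 = 2 - 2g
2g = 2 - (-58) = 60
g = 30

30


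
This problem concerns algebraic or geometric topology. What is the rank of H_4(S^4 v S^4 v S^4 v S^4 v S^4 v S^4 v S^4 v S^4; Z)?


For a wedge of spheres, H_k (k>0) is free on one generator per sphere of dimension k.
Spheres of dimension 4: count = 8.
b_4 = 8

8


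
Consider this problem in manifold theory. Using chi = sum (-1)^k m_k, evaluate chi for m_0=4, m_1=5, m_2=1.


Morse theory: chi(M) = sum_k (-1)^k m_k where m_k = #(index-k critical points).
= (4) + (-5) + (1) = 0

0


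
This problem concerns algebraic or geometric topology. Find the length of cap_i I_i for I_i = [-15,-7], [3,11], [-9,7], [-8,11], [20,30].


Intersection = [max(a_i), min(b_i)] = [20, -7].
Since 20 > -7, the intersection is empty.
Length = 0

0


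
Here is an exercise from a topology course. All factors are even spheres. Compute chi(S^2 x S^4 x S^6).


chi is multiplicative: chi(X x Y) = chi(X) chi(Y).
Each even-dim sphere has chi = 2. There are 3 factors.
chi = 2^3 = 8

8


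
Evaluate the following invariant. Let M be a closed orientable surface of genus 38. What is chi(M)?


For a closed orientable surface of genus g: chi = 2 - 2g.
Here g = 38.
chi = 2 - 2*38 = 2 - 76 = -74

-74


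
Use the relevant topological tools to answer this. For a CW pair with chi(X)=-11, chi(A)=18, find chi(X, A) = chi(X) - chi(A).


Relative Euler characteristic: chi(X, A) = chi(X) - chi(A).
= -11 - (18) = -29

-29


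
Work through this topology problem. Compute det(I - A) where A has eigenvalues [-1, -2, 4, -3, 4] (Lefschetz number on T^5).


For a torus self-map: L(f) = det(I - A) where A acts on H_1.
L(f) = (1--1) * (1--2) * (1-4) * (1--3) * (1-4) = 2 * 3 * -3 * 4 * -3 = 216

216


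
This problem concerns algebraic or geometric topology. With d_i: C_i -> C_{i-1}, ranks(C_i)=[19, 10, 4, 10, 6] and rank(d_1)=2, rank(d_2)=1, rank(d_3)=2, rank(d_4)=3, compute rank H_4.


rank H_k = rank(ker d_k) - rank(im d_{k+1}).
rank(ker d_4) = rank(C_4) - rank(d_4) = 6 - 3 = 3.
rank(im d_{4+1}) = 0.
rank H_4 = 3 - 0 = 3

3


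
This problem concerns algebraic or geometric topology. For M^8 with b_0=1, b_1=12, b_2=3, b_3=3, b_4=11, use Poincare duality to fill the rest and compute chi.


By Poincare duality b_k = b_{8-k}, so full Betti numbers: b_0=1, b_1=12, b_2=3, b_3=3, b_4=11, b_5=3, b_6=3, b_7=12, b_8=1.
chi = sum (-1)^k b_k = -11

-11


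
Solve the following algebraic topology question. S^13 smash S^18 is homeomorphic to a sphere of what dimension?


S^m ^ S^n = S^{m+n}.
k = 13 + 18 = 31

31


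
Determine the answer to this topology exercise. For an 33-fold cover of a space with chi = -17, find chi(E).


For a finite covering: chi(E) = (number of sheets) * chi(B).
chi(E) = 33 * (-17) = -561

-561


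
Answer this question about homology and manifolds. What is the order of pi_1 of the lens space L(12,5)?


pi_1(L(p,q)) = Z/pZ for any q coprime to p.
|pi_1(L(12,5))| = 12

12


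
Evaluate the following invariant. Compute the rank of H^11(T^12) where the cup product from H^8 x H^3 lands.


Cup product: H^p x H^q -> H^{p+q}; here p+q = 8+3 = 11.
rank H^k(T^n) = C(n,k).
C(12,11) = 12

12


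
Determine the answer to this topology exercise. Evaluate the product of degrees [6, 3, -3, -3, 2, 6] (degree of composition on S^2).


Degree is multiplicative: deg(composition) = product of degrees.
= (6) * (3) * (-3) * (-3) * (2) * (6) = 1944

1944


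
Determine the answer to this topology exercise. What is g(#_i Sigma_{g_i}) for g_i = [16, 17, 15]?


Genus is additive under connected sum of orientable surfaces.
g = 16 + 17 + 15 = 48

48


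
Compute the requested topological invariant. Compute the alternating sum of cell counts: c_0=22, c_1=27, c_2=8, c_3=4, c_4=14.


chi = sum_k (-1)^k c_k.
= (-1)^0*22 + (-1)^1*27 + (-1)^2*8 + (-1)^3*4 + (-1)^4*14
= (22) + (-27) + (8) + (-4) + (14)
= 13

13


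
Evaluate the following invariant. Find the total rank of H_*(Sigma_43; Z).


For Sigma_43: b_0 = 1, b_1 = 2g = 86, b_2 = 1.
Total = 1 + 86 + 1 = 88

88


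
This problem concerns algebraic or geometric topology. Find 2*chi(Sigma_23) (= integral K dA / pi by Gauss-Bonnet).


Gauss-Bonnet: integral K dA = 2*pi*chi(M).
chi(Sigma_23) = 2 - 2*23 = -44.
(integral K dA)/pi = 2*chi = 2*(-44) = -88

-88


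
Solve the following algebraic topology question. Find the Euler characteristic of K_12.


K_12: V = 12, E = C(12,2) = 66.
chi = V - E = 12 - 66 = -54

-54


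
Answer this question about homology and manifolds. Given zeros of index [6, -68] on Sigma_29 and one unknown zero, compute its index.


Poincare-Hopf: sum of indices = chi(M).
chi(Sigma_29) = 2 - 2*29 = -56.
Sum of known indices = -62.
x = chi - (sum known) = -56 - (-62) = 6

6


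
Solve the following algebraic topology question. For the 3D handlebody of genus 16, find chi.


A genus-g handlebody deformation retracts to a wedge of g circles.
chi(vee_g S^1) = 1 - g.
chi(H_16) = 1 - 16 = -15

-15


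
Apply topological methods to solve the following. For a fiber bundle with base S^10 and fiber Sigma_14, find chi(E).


chi(S^10) = 2 (n even), chi(Sigma_14) = 2 - 2*14 = -26.
chi(E) = 2 * (-26) = -52

-52


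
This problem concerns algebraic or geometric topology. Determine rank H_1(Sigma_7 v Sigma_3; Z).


For a wedge: H_1(A v B) = H_1(A) + H_1(B).
b_1(Sigma_7) = 14, b_1(Sigma_3) = 6.
b_1 = 14 + 6 = 20

20


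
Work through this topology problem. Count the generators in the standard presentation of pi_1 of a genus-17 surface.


Standard presentation: pi_1(Sigma_g) = <a_1,b_1,...,a_g,b_g | [a_1,b_1]...[a_g,b_g] = 1>.
Number of generators = 2g = 2*17 = 34

34


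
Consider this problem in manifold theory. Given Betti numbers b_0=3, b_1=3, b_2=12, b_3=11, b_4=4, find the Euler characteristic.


chi = sum_k (-1)^k b_k.
= (3) + (-3) + (12) + (-11) + (4)
= 5

5


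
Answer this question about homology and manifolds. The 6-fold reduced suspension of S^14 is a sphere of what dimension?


Each suspension raises dimension by 1: Sigma S^n = S^{n+1}.
Sigma^6 S^14 = S^{14+6} = S^20

20


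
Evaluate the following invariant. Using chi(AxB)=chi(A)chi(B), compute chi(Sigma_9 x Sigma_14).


chi(Sigma_9) = 2 - 2*9 = -16
chi(Sigma_14) = 2 - 2*14 = -26
chi(product) = (-16) * (-26) = 416

416


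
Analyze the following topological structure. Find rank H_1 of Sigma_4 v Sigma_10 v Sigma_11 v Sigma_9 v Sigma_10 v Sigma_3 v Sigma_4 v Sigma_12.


For a wedge X v Y: reduced H_k(X v Y) = H_k(X) + H_k(Y).
Each Sigma_g contributes b_1 = 2g.
b_1 = 8 + 20 + 22 + 18 + 20 + 6 + 8 + 24 = 126

126


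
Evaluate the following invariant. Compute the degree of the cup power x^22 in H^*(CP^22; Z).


|x| = 2 in H^*(CP^n).
|x^22| = 22 * |x| = 22 * 2 = 44

44


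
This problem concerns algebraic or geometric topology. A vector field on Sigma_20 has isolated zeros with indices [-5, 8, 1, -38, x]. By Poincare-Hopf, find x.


Poincare-Hopf: sum of indices = chi(M).
chi(Sigma_20) = 2 - 2*20 = -38.
Sum of known indices = -34.
x = chi - (sum known) = -38 - (-34) = -4

-4


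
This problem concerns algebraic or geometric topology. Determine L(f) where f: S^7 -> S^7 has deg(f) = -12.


On S^7: L(f) = tr(f_0*) + (-1)^7 tr(f_7*) = 1 + (-1)^7 * deg(f).
L(f) = 1 + (-1)^7 * -12 = 1 + 12 = 13

13


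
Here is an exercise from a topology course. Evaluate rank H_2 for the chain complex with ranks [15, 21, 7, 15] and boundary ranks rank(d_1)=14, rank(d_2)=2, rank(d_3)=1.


rank H_k = rank(ker d_k) - rank(im d_{k+1}).
rank(ker d_2) = rank(C_2) - rank(d_2) = 7 - 2 = 5.
rank(im d_{2+1}) = 1.
rank H_2 = 5 - 1 = 4

4


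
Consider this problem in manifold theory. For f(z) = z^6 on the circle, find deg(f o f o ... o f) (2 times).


deg(f) = 6. Degree is multiplicative: deg(f^2) = (deg f)^2.
deg(f^2) = (6)^2 = 36

36


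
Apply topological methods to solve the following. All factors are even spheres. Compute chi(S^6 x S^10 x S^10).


chi is multiplicative: chi(X x Y) = chi(X) chi(Y).
Each even-dim sphere has chi = 2. There are 3 factors.
chi = 2^3 = 8

8


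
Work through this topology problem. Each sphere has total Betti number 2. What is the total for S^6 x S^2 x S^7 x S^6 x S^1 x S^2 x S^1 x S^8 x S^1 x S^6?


Total Betti number is multiplicative under products.
Each S^d (d>=1) has total Betti number 2.
There are 10 sphere factors.
Total = 2^10 = 1024

1024


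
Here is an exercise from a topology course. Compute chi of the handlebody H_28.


A genus-g handlebody deformation retracts to a wedge of g circles.
chi(vee_g S^1) = 1 - g.
chi(H_28) = 1 - 28 = -27

-27


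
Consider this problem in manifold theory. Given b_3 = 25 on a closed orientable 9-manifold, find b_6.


Poincare duality for closed orientable n-manifolds: b_k = b_{n-k}.
Here n = 9, so b_6 = b_3 = 25

25


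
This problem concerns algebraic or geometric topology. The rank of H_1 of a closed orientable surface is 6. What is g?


For a closed orientable surface: b_1 = 2g.
6 = 2g
g = 6 / 2 = 3

3


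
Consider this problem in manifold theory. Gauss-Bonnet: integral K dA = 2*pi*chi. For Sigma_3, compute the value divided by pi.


Gauss-Bonnet: integral K dA = 2*pi*chi(M).
chi(Sigma_3) = 2 - 2*3 = -4.
(integral K dA)/pi = 2*chi = 2*(-4) = -8

-8


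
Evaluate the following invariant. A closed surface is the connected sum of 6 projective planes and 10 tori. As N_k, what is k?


Since a >= 1, the sum is non-orientable; each T^2 can be replaced by RP^2 # RP^2 (since T^2#RP^2 = 3RP^2).
Total crosscaps k = 6 + 2*10 = 26.
Check via chi: chi = 6*1 + 10*0 - (6+10-1)*2 = -24 = 2 - k = -24. Consistent.

26


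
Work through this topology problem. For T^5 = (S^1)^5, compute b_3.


By the Kunneth formula, b_k(T^n) = C(n,k).
b_3(T^5) = C(5,3).
C(5,3) = 5!/(3!*2!) = 10

10


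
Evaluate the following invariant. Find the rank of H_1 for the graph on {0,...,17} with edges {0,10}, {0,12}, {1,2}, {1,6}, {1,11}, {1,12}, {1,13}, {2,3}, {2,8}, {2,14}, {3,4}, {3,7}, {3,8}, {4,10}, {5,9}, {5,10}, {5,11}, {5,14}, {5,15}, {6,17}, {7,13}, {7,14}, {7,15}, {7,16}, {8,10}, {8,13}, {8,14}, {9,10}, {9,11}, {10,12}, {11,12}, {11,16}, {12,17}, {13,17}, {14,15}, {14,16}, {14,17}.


b_1 = E - V + (number of components).
E = 37, V = 18, components = 1.
b_1 = 37 - 18 + 1 = 20

20


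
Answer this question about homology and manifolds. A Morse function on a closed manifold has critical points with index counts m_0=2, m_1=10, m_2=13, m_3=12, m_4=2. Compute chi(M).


Morse theory: chi(M) = sum_k (-1)^k m_k where m_k = #(index-k critical points).
= (2) + (-10) + (13) + (-12) + (2) = -5

-5


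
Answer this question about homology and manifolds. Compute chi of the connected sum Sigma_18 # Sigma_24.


chi(Sigma_18) = 2 - 2*18 = -34
chi(Sigma_24) = 2 - 2*24 = -46
For surfaces: chi(A#B) = chi(A) + chi(B) - 2.
chi = -34 + -46 - 2 = -82

-82
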